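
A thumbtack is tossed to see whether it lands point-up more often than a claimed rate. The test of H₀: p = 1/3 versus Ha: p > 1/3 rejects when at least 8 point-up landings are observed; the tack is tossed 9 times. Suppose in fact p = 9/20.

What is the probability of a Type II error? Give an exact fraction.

126837738533/128000000000

A Type II error is failing to reject when Ha holds: with p = 9/20, β = P(X ≤ 7).
Equivalently, β = 1 − P(X ≥ 8) = 126837738533/128000000000.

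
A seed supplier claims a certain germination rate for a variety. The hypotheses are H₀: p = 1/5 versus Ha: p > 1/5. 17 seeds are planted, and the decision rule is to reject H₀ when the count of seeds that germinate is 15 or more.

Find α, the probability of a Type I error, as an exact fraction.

449/152587890625

α = P(reject H₀ | H₀ true) = P(K ≥ 15 | p = 1/5), with K ~ Binomial(17, 1/5).
P(K ≥ 15) = Σ_{j=15}^{17} C(17,j)·(1/5)^j·(4/5)^{17-j} = 449/152587890625.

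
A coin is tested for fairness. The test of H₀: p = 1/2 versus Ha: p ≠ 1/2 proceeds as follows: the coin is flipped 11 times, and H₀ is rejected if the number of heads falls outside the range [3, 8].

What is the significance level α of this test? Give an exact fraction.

α = P(X ≤ 2 or X ≥ 9 | p = 1/2), X ~ Binomial(11, 1/2).
The two tails are symmetric, so α = 2·(1 + 11 + 55)/2^11 = 134/2048 = 67/1024.

67/1024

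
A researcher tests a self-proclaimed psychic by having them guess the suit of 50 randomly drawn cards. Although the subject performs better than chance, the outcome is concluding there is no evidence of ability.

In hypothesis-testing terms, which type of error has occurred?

Type II error

The null hypothesis here is that the subject is guessing at random (p = 1/4).
'Concluding there is no evidence of ability' corresponds to failing to reject H₀.
H₀ was not rejected but H₀ is false — a Type II error (false negative).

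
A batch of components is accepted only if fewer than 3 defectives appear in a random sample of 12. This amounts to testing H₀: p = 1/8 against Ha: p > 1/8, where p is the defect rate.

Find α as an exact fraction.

12506902185/68719476736

α = P(reject H₀ | H₀ true) = P(K ≥ 3 | p = 1/8), K ~ Binomial(12, 1/8).
α = 1 − P(K ≤ 2) = 1 − 56212574551/68719476736 = 12506902185/68719476736.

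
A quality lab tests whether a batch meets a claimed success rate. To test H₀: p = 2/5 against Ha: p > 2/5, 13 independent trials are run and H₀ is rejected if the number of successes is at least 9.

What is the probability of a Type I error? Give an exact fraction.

Under H₀, Y ~ Binomial(13, 2/5), and α = P(Y ≥ 9).
P(Y ≥ 9) = Σ_{j=9}^{13} C(13,j)·(2/5)^j·(3/5)^{13-j} = 7833088/244140625.

7833088/244140625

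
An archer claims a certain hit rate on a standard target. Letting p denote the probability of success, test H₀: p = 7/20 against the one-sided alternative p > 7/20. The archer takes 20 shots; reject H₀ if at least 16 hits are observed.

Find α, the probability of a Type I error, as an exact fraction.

The Type I error probability is α = P(Y ≥ 16) computed under H₀, where Y ~ Binomial(20, 7/20).
Summing C(20,j)(7/20)^j(13/20)^{20−j} for j = 16,…,20 gives 1309170390051900216169/26214400000000000000000000.

1309170390051900216169/26214400000000000000000000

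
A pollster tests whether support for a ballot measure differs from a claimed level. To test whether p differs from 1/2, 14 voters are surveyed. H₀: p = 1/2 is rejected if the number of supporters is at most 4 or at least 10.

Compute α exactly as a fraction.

1471/8192

α = P(K ≤ 4 or K ≥ 10 | p = 1/2), K ~ Binomial(14, 1/2).
The two tails are symmetric, so α = 2·(1 + 14 + 91 + 364 + 1001)/2^14 = 2942/16384 = 1471/8192.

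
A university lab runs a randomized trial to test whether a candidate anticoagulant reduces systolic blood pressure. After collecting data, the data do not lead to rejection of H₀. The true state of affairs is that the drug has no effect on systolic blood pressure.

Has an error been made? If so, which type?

No error (correct decision).

The conventional null hypothesis here is that the drug has no effect on systolic blood pressure.
The test retained a true H₀ — the decision matches the true state.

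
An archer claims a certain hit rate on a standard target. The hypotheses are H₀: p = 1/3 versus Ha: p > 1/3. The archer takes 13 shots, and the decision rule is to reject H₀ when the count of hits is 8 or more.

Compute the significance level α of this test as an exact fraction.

The Type I error probability is α = P(S ≥ 8) computed under H₀, where S ~ Binomial(13, 1/3).
Summing C(13,j)(1/3)^j(2/3)^{13−j} for j = 8,…,13 gives 6139/177147.

6139/177147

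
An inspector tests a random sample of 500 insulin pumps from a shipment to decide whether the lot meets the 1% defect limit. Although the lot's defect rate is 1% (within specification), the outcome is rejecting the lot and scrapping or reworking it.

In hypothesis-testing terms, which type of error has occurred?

Type I error

The null hypothesis here is that the lot's defect rate is 1% (within specification).
'Rejecting the lot and scrapping or reworking it' corresponds to rejecting H₀.
H₀ was rejected but H₀ is true — a Type I error (false positive).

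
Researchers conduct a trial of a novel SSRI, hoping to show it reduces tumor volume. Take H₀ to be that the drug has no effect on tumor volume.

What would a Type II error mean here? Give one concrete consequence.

A Type II error is failing to reject H₀ when H₀ is false.
Here that means concluding there is insufficient evidence that the drug works when actually the drug reduces tumor volume.

A Type II error would mean concluding that the drug has no effect on tumor volume (or at least failing to establish that the drug reduces tumor volume) when in fact the drug reduces tumor volume. Consequence: an effective treatment is shelved and never reaches patients who would benefit.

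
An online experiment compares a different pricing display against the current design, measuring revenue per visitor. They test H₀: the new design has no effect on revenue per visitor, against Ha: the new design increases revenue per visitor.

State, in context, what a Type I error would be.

A Type I error would mean concluding that the new design increases revenue per visitor when in fact the new design has no effect on revenue per visitor.

A Type I error is rejecting H₀ when H₀ is true.
Here that means shipping the new feature to all users when actually the new design has no effect on revenue per visitor.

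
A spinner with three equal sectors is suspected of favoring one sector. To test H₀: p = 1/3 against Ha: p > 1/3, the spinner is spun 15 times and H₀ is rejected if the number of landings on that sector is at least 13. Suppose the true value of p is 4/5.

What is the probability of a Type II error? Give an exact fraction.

A Type II error is failing to reject when Ha holds: with p = 4/5, β = P(X ≤ 12).
Adding the binomial probabilities P(X=0)+…+P(X=12) at p = 4/5 gives 18370873741/30517578125.

18370873741/30517578125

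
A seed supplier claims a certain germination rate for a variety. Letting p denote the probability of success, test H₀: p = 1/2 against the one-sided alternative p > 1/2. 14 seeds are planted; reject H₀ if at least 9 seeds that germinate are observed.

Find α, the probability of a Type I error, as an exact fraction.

The Type I error probability is α = P(Y ≥ 9) computed under H₀, where Y ~ Binomial(14, 1/2).
That's C(14,9) + C(14,10) + C(14,11) + C(14,12) + C(14,13) + C(14,14) over 2^14, i.e. (2002 + 1001 + 364 + 91 + 14 + 1)/16384 = 3473/16384.

3473/16384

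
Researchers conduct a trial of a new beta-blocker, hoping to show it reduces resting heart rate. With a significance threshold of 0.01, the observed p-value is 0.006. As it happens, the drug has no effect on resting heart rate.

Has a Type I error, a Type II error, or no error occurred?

Type I error

The conventional null hypothesis is that the drug has no effect on resting heart rate.
Since p = 0.006 < α = 0.01, H₀ is rejected.
H₀ is true (actually the drug has no effect on resting heart rate).
Rejecting a true H₀ is a Type I error.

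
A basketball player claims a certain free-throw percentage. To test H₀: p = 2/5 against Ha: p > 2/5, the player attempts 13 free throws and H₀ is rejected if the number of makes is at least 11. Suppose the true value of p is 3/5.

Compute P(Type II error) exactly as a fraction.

β = P(fail to reject H₀ | Ha true) = P(K ≤ 10 | p = 3/5), K ~ Binomial(13, 3/5).
Summing C(13,j)·(3/5)^j·(2/5)^{13-j} for j = 0..10 gives 1150021472/1220703125.

1150021472/1220703125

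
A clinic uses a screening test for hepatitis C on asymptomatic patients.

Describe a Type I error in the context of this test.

With the conventional null hypothesis that the patient does not have hepatitis C:
A Type I error is rejecting H₀ when H₀ is true.
Here that means flagging the patient as positive and ordering follow-up testing when actually the patient does not have hepatitis C.

A Type I error would mean concluding that the patient has hepatitis C when in fact the patient does not have hepatitis C.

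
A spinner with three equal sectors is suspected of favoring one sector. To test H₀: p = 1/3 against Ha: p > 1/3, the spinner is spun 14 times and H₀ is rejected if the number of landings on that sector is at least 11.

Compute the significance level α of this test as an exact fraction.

Under H₀, K ~ Binomial(14, 1/3), and α = P(K ≥ 11).
Adding the binomial terms for j = 11 through 14 with p = 1/3 yields 3305/4782969.

3305/4782969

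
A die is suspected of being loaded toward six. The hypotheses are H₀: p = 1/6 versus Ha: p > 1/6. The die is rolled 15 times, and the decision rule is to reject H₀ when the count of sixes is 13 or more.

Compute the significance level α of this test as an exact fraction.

α = P(reject H₀ | H₀ true) = P(Y ≥ 13 | p = 1/6), with Y ~ Binomial(15, 1/6).
P(Y ≥ 13) = Σ_{j=13}^{15} C(15,j)·(1/6)^j·(5/6)^{15-j} = 2701/470184984576.

2701/470184984576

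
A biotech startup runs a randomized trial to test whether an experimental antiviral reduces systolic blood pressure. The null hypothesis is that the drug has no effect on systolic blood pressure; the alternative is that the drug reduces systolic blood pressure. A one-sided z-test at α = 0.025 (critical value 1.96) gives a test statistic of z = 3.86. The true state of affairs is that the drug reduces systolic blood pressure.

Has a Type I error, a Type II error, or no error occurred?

Since z = 3.86 > z* = 1.96, H₀ is rejected.
H₀ is false (actually the drug reduces systolic blood pressure).
The decision matches the true state — no error.

Neither — the decision is correct.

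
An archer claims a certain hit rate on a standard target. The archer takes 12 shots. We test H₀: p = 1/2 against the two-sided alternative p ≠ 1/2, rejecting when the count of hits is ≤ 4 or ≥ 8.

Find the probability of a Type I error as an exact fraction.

The significance level is the null-hypothesis probability of the rejection region {≤4} ∪ {≥8}.
The two tails are symmetric, so α = 2·(1 + 12 + 66 + 220 + 495)/2^12 = 1588/4096 = 397/1024.

397/1024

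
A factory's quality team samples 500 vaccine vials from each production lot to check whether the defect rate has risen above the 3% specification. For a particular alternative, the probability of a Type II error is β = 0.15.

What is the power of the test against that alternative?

Power = 1 − β = 1 − 0.15 = 0.85.

0.85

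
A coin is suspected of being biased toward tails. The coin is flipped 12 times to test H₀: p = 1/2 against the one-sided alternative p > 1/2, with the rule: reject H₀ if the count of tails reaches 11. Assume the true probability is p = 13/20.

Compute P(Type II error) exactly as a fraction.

3922160441778411/4096000000000000

A Type II error is failing to reject when Ha holds: with p = 13/20, β = P(K ≤ 10).
Summing C(12,j)·(13/20)^j·(7/20)^{12-j} for j = 0..10 gives 3922160441778411/4096000000000000.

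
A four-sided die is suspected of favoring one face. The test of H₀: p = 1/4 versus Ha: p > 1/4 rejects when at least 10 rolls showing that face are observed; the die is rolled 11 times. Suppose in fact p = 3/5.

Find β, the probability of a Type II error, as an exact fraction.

β = P(fail to reject H₀ | Ha true) = P(Y ≤ 9 | p = 3/5), Y ~ Binomial(11, 3/5).
Equivalently, β = 1 − P(Y ≥ 10) = 1894076/1953125.

1894076/1953125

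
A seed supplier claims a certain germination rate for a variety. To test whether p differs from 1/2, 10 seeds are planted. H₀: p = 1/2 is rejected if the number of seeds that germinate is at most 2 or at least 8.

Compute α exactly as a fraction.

Under H₀, K ~ Binomial(10, 1/2); α is the probability of landing in either tail, P(K ≤ 2) + P(K ≥ 8).
Each tail has probability (1 + 10 + 45)/1024; doubling gives α = 112/1024 = 7/64.

7/64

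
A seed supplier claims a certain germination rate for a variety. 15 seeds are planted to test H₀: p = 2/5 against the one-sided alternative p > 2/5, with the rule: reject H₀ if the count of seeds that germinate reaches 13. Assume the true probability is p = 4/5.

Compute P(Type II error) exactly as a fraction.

18370873741/30517578125

Under the alternative p = 4/5, Y ~ Binomial(15, 4/5); β is the probability the test does not reject, P(Y < 13).
Summing C(15,j)·(4/5)^j·(1/5)^{15-j} for j = 0..12 gives 18370873741/30517578125.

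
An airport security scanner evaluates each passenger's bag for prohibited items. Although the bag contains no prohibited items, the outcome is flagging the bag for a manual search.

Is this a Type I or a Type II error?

Type I error

The null hypothesis here is that the bag contains no prohibited items.
'Flagging the bag for a manual search' corresponds to rejecting H₀.
H₀ was rejected but H₀ is true — a Type I error (false positive).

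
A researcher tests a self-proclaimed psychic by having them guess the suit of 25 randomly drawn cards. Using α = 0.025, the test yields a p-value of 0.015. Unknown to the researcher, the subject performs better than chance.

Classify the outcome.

No error — this is a correct decision.

The conventional null hypothesis is that the subject is guessing at random (p = 1/4).
Since p = 0.015 < α = 0.025, H₀ is rejected.
H₀ is false (actually the subject performs better than chance).
The decision matches the true state — no error.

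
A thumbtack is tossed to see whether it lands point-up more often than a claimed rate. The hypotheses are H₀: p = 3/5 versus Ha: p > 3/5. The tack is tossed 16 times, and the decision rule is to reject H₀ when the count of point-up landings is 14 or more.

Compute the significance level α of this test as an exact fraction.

559607373/30517578125

Under H₀, S ~ Binomial(16, 3/5), and α = P(S ≥ 14).
P(S ≥ 14) = Σ_{j=14}^{16} C(16,j)·(3/5)^j·(2/5)^{16-j} = 559607373/30517578125.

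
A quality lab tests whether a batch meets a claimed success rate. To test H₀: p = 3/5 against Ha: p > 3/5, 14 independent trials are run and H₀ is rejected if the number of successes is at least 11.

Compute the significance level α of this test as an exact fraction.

Under H₀, K ~ Binomial(14, 3/5), and α = P(K ≥ 11).
Adding the binomial terms for j = 11 through 14 with p = 3/5 yields 758720601/6103515625.

758720601/6103515625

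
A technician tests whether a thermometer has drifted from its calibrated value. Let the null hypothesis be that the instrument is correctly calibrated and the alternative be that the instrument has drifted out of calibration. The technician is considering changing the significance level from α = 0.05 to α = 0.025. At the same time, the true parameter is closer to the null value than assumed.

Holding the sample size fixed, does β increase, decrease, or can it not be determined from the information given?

It increases.

Lowering α raises the bar for rejection; under Ha, the test now fails to reject on outcomes it previously would have rejected. When the true parameter is near the null value, the test has a harder time distinguishing Ha from H₀. Both changes push β in the same direction.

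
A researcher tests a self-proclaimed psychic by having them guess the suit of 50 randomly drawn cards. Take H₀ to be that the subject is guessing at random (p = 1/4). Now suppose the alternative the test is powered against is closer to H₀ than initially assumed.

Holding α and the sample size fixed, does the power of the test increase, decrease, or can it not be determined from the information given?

It decreases.

A smaller true effect puts the Ha sampling distribution closer to H₀, so more of it falls in the non-rejection region.
Since power = 1 − β and β increases, power decreases.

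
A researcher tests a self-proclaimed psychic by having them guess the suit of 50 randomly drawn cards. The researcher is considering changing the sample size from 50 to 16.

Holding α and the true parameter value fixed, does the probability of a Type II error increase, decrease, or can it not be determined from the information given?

With less data the test statistic is noisier; under Ha, more outcomes land inside the acceptance region.

It increases.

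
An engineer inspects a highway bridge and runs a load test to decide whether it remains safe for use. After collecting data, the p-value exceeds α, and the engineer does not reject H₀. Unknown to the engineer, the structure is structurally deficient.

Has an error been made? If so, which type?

Type II error

The conventional null hypothesis here is that the structure meets the required load capacity (safe).
H₀ was not rejected, but H₀ is actually false.
Failing to reject a false null hypothesis is a Type II error (false negative).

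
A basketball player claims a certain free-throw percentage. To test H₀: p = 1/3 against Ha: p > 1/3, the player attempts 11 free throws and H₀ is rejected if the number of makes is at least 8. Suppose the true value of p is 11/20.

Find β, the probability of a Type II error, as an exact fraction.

828290341647/1024000000000

Under the alternative p = 11/20, Y ~ Binomial(11, 11/20); β is the probability the test does not reject, P(Y < 8).
Equivalently, β = 1 − P(Y ≥ 8) = 828290341647/1024000000000.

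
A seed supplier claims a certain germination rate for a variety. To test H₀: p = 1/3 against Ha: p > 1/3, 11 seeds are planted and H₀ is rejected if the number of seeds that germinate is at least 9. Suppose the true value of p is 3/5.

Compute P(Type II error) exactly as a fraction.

β = P(fail to reject H₀ | Ha true) = P(Y ≤ 8 | p = 3/5), Y ~ Binomial(11, 3/5).
Adding the binomial probabilities P(Y=0)+…+P(Y=8) at p = 3/5 gives 8604328/9765625.

8604328/9765625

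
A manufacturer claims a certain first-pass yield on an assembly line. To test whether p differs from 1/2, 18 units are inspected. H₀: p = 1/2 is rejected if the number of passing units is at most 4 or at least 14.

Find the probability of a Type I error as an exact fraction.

253/8192

The significance level is the null-hypothesis probability of the rejection region {≤4} ∪ {≥14}.
The two tails are symmetric, so α = 2·(1 + 18 + 153 + 816 + 3060)/2^18 = 8096/262144 = 253/8192.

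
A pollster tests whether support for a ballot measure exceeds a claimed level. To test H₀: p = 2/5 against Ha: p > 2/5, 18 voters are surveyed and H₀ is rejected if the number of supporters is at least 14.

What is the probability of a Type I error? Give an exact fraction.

α = P(reject H₀ | H₀ true) = P(Y ≥ 14 | p = 2/5), with Y ~ Binomial(18, 2/5).
P(Y ≥ 14) = Σ_{j=14}^{18} C(18,j)·(2/5)^j·(3/5)^{18-j} = 976093184/762939453125.

976093184/762939453125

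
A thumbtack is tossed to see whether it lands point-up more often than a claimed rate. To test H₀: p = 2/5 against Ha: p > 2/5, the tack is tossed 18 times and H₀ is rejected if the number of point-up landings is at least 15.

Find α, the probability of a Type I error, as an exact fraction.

Under H₀, S ~ Binomial(18, 2/5), and α = P(S ≥ 15).
Summing C(18,j)(2/5)^j(3/5)^{18−j} for j = 15,…,18 gives 163905536/762939453125.

163905536/762939453125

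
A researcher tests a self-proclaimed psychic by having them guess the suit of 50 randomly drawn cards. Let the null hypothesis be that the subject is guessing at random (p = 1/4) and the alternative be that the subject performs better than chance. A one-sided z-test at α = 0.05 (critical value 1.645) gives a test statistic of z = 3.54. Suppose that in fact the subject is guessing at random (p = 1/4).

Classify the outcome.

Since z = 3.54 > z* = 1.645, H₀ is rejected.
H₀ is true (actually the subject is guessing at random (p = 1/4)).
Rejecting a true H₀ is a Type I error.

Type I error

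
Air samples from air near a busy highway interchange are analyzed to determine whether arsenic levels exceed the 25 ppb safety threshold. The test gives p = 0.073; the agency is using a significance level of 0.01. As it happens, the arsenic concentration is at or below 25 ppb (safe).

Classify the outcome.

The conventional null hypothesis is that the arsenic concentration is at or below 25 ppb (safe).
Since p = 0.073 ≥ α = 0.01, H₀ is not rejected.
H₀ is true (actually the arsenic concentration is at or below 25 ppb (safe)).
The decision matches the true state — no error.

Neither — the decision is correct.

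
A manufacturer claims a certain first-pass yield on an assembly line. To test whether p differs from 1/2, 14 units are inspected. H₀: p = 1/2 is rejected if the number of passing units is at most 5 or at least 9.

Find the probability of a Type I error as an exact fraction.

3473/8192

The significance level is the null-hypothesis probability of the rejection region {≤5} ∪ {≥9}.
By symmetry, α = 2·P(S ≤ 5) = 2·(1 + 14 + 91 + 364 + 1001 + 2002)/16384 = 6946/16384 = 3473/8192.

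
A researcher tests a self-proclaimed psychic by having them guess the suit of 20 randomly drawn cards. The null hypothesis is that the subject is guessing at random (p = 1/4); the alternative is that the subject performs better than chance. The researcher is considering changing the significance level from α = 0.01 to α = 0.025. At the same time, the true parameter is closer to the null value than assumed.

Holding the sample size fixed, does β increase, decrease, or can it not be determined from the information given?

The first change alone would make β decrease; the second alone would make β increase. Which effect dominates depends on the magnitudes, which are not given.

Cannot be determined from the information given.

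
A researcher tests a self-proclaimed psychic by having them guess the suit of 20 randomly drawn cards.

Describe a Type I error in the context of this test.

With the conventional null hypothesis that the subject is guessing at random (p = 1/4):
A Type I error is rejecting H₀ when H₀ is true.
Here that means concluding the subject has some ability beyond chance when actually the subject is guessing at random (p = 1/4).

A Type I error would mean concluding that the subject performs better than chance when in fact the subject is guessing at random (p = 1/4).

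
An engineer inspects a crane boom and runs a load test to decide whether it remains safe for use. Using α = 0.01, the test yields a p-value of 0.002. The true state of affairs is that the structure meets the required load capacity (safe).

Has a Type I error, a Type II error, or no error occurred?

Type I error

The conventional null hypothesis is that the structure meets the required load capacity (safe).
Since p = 0.002 < α = 0.01, H₀ is rejected.
H₀ is true (actually the structure meets the required load capacity (safe)).
Rejecting a true H₀ is a Type I error.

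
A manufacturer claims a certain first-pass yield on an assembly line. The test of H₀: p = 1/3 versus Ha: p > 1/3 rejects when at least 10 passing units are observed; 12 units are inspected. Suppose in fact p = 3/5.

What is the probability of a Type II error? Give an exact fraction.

44753744/48828125

β = P(fail to reject H₀ | Ha true) = P(S ≤ 9 | p = 3/5), S ~ Binomial(12, 3/5).
Adding the binomial probabilities P(S=0)+…+P(S=9) at p = 3/5 gives 44753744/48828125.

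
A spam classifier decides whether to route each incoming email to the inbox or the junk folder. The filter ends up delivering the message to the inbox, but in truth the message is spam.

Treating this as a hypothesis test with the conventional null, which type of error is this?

The null hypothesis here is that the message is legitimate (not spam).
'Delivering the message to the inbox' corresponds to failing to reject H₀.
H₀ was not rejected but H₀ is false — a Type II error (false negative).

Type II error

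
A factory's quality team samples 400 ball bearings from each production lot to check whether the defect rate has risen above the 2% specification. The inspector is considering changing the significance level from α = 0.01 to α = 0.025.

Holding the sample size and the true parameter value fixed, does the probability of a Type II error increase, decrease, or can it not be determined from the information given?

It decreases.

Relaxing α lowers the evidence threshold; under Ha, outcomes that previously fell short now trigger rejection.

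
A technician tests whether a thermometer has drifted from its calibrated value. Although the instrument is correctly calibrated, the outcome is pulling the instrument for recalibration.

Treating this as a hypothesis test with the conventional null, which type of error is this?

Type I error

The null hypothesis here is that the instrument is correctly calibrated.
'Pulling the instrument for recalibration' corresponds to rejecting H₀.
H₀ was rejected but H₀ is true — a Type I error (false positive).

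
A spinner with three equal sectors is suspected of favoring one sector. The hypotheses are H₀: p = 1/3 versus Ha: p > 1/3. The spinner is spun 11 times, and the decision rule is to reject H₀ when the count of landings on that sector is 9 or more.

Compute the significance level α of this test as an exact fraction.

1/729

The Type I error probability is α = P(X ≥ 9) computed under H₀, where X ~ Binomial(11, 1/3).
Adding the binomial terms for j = 9 through 11 with p = 1/3 yields 1/729.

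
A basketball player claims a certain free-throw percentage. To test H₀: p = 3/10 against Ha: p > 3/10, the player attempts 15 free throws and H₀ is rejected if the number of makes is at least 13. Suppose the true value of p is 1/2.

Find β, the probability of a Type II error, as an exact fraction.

32647/32768

A Type II error is failing to reject when Ha holds: with p = 1/2, β = P(X ≤ 12).
Adding the binomial probabilities P(X=0)+…+P(X=12) at p = 1/2 gives 32647/32768.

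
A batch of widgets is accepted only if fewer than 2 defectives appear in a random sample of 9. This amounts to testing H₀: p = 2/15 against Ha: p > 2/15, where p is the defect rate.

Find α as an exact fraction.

13155707024/38443359375

Under H₀, Y ~ Binomial(9, 2/15); the Type I error rate is P(Y ≥ 2).
Computing the lower-tail complement: 1 − 25287652351/38443359375 = 13155707024/38443359375.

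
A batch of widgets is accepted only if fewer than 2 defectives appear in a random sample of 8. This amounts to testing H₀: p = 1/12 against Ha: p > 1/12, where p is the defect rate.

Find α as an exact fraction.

The significance level is the probability, assuming p = 1/12, of seeing 2 or more defectives in 8 draws.
Via the complement, α = 1 − Σ_{j=0}^{1} C(8,j)(1/12)^j(11/12)^{8-j} = 59725447/429981696.

59725447/429981696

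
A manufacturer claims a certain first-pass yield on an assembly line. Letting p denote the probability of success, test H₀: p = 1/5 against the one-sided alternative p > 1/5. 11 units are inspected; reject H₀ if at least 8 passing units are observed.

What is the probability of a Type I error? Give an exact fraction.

2297/9765625

α = P(reject H₀ | H₀ true) = P(Y ≥ 8 | p = 1/5), with Y ~ Binomial(11, 1/5).
Adding the binomial terms for j = 8 through 11 with p = 1/5 yields 2297/9765625.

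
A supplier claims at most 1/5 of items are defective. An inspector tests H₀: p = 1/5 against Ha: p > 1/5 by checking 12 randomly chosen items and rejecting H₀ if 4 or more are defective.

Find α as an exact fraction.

The significance level is the probability, assuming p = 1/5, of seeing 4 or more defectives in 12 draws.
Computing the lower-tail complement: 1 − 38797312/48828125 = 10030813/48828125.

10030813/48828125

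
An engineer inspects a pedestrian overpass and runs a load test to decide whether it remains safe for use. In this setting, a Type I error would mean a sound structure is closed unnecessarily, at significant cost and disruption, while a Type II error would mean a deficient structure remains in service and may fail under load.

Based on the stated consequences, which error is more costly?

Type II error

The Type II consequence (a deficient structure remains in service and may fail under load) is more severe than the Type I consequence (a sound structure is closed unnecessarily, at significant cost and disruption).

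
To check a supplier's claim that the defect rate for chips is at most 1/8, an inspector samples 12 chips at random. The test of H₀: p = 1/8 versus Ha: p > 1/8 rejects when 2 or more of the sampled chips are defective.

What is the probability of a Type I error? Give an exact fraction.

Under H₀, X ~ Binomial(12, 1/8); the Type I error rate is P(X ≥ 2).
α = 1 − P(X ≤ 1) = 1 − 37569208117/68719476736 = 31150268619/68719476736.

31150268619/68719476736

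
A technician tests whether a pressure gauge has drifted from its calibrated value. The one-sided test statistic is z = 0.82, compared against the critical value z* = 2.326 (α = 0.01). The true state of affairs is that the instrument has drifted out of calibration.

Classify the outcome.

Type II error

The conventional null hypothesis is that the instrument is correctly calibrated.
Since z = 0.82 ≤ z* = 2.326, H₀ is not rejected.
H₀ is false (actually the instrument has drifted out of calibration).
Failing to reject a false H₀ is a Type II error.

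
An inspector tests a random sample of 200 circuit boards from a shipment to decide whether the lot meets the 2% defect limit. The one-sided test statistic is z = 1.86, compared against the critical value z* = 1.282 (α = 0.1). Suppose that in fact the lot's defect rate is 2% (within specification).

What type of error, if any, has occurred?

The conventional null hypothesis is that the lot's defect rate is 2% (within specification).
Since z = 1.86 > z* = 1.282, H₀ is rejected.
H₀ is true (actually the lot's defect rate is 2% (within specification)).
Rejecting a true H₀ is a Type I error.

Type I error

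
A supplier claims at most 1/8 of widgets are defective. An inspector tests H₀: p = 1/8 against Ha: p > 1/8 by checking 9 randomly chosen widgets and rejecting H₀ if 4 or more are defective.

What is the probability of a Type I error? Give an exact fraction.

76589/4194304

α = P(reject H₀ | H₀ true) = P(K ≥ 4 | p = 1/8), K ~ Binomial(9, 1/8).
Computing the lower-tail complement: 1 − 4117715/4194304 = 76589/4194304.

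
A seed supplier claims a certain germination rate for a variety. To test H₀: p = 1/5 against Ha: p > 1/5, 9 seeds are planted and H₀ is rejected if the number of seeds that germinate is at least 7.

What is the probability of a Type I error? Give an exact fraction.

613/1953125

α = P(reject H₀ | H₀ true) = P(X ≥ 7 | p = 1/5), with X ~ Binomial(9, 1/5).
Summing C(9,j)(1/5)^j(4/5)^{9−j} for j = 7,…,9 gives 613/1953125.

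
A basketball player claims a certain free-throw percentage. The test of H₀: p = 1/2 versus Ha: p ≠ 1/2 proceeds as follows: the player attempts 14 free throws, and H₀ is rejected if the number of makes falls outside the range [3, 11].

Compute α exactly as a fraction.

53/4096

The significance level is the null-hypothesis probability of the rejection region {≤2} ∪ {≥12}.
Each tail has probability (1 + 14 + 91)/16384; doubling gives α = 212/16384 = 53/4096.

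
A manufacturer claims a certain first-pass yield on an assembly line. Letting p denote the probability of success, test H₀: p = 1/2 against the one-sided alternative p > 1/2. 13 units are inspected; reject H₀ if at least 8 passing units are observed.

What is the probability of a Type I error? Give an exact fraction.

595/2048

Under H₀, Y ~ Binomial(13, 1/2), and α = P(Y ≥ 8).
P(Y ≥ 8) = [C(13,8) + C(13,9) + C(13,10) + C(13,11) + C(13,12) + C(13,13)] / 2^13 = (1287 + 715 + 286 + 78 + 13 + 1) / 8192 = 2380/8192 = 595/2048.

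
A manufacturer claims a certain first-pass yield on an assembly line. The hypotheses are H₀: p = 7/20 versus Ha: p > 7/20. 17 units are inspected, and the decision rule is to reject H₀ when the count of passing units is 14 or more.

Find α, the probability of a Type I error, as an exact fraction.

56496660191394549/655360000000000000000

α = P(reject H₀ | H₀ true) = P(X ≥ 14 | p = 7/20), with X ~ Binomial(17, 7/20).
Adding the binomial terms for j = 14 through 17 with p = 7/20 yields 56496660191394549/655360000000000000000.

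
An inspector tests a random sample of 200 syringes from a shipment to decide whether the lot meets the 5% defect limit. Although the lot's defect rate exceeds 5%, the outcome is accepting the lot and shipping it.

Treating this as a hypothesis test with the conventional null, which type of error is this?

Type II error

The null hypothesis here is that the lot's defect rate is 5% (within specification).
'Accepting the lot and shipping it' corresponds to failing to reject H₀.
H₀ was not rejected but H₀ is false — a Type II error (false negative).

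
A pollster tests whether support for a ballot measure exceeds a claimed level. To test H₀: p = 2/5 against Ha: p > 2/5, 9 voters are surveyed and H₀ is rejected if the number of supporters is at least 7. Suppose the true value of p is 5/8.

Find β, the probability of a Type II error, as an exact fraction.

A Type II error is failing to reject when Ha holds: with p = 5/8, β = P(K ≤ 6).
Summing C(9,j)·(5/8)^j·(3/8)^{9-j} for j = 0..6 gives 24101307/33554432.

24101307/33554432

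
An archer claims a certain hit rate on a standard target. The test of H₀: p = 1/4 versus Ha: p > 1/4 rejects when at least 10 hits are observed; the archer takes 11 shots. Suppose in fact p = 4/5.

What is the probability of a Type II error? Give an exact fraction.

A Type II error is failing to reject when Ha holds: with p = 4/5, β = P(Y ≤ 9).
Equivalently, β = 1 − P(Y ≥ 10) = 6619897/9765625.

6619897/9765625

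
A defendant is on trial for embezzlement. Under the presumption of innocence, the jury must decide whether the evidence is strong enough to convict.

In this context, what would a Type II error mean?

A Type II error would mean concluding that the defendant is innocent (or at least failing to establish that the defendant is guilty) when in fact the defendant is guilty.

With the conventional null hypothesis that the defendant is innocent:
A Type II error is failing to reject H₀ when H₀ is false.
Here that means acquitting the defendant when actually the defendant is guilty.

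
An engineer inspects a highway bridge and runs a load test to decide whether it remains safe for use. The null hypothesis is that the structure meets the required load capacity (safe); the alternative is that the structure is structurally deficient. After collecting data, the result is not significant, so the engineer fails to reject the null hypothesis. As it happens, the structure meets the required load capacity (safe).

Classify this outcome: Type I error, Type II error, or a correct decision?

The test retained a true H₀ — the decision matches the true state.

No error — this is a correct decision.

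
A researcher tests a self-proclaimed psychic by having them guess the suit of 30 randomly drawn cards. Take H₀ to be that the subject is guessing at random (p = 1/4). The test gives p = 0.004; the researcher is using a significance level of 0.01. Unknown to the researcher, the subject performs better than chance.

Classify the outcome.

Since p = 0.004 < α = 0.01, H₀ is rejected.
H₀ is false (actually the subject performs better than chance).
The decision matches the true state — no error.

No error (correct decision).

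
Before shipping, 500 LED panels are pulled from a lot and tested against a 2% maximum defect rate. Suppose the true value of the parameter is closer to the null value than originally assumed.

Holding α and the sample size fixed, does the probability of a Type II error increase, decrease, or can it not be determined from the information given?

A smaller true effect puts the Ha sampling distribution closer to H₀, so more of it falls in the non-rejection region.

It increases.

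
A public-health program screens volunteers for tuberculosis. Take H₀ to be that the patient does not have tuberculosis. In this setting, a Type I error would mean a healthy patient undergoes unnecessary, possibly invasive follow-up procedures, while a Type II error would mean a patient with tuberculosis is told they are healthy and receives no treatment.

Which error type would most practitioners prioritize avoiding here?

Type II error

The Type II consequence (a patient with tuberculosis is told they are healthy and receives no treatment) is more severe than the Type I consequence (a healthy patient undergoes unnecessary, possibly invasive follow-up procedures).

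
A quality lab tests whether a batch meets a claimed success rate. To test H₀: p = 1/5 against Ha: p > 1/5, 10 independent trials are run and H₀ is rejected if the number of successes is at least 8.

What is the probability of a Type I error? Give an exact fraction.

761/9765625

Under H₀, X ~ Binomial(10, 1/5), and α = P(X ≥ 8).
Adding the binomial terms for j = 8 through 10 with p = 1/5 yields 761/9765625.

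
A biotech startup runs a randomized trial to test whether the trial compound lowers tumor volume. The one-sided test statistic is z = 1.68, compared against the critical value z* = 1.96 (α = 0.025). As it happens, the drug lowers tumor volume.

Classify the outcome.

The conventional null hypothesis is that the drug has no effect on tumor volume.
Since z = 1.68 ≤ z* = 1.96, H₀ is not rejected.
H₀ is false (actually the drug lowers tumor volume).
Failing to reject a false H₀ is a Type II error.

Type II error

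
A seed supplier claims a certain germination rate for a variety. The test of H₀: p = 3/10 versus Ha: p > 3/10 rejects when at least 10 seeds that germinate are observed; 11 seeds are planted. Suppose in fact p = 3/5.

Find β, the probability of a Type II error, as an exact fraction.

A Type II error is failing to reject when Ha holds: with p = 3/5, β = P(Y ≤ 9).
Equivalently, β = 1 − P(Y ≥ 10) = 1894076/1953125.

1894076/1953125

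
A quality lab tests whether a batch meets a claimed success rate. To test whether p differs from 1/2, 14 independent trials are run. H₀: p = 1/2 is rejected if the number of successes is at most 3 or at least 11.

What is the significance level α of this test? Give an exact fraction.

235/4096

The significance level is the null-hypothesis probability of the rejection region {≤3} ∪ {≥11}.
Each tail has probability (1 + 14 + 91 + 364)/16384; doubling gives α = 940/16384 = 235/4096.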